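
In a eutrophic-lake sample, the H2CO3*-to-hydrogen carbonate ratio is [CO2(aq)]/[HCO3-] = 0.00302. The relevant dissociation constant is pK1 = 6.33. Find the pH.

From K1 = [H⁺][HCO3-]/[CO2(aq)]:  pH = pK1 − log₁₀([CO2(aq)]/[HCO3-])
log₁₀(0.00302) = -2.520
pH = 6.33 − (-2.520) = 8.85

pH = 8.85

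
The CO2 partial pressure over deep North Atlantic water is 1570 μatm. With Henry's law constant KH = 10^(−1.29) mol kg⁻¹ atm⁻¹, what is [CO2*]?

[CO2*] = 80.5 μmol/kg

KH = 10^(−1.29) = 5.129×10^-2 mol kg⁻¹ atm⁻¹
[CO2*] = KH · pCO2 = 5.129×10^-2 × 1570×10^-6 atm = 8.05×10^-5 mol/kg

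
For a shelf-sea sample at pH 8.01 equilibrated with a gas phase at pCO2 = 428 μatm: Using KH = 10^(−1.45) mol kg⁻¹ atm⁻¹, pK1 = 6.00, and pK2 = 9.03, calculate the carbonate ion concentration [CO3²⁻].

[CO2*] = KH · pCO2 = 10^(−1.45) × 428×10^-6 = 1.519×10^-5 mol/kg
α₀ = 1/(1 + K1/[H⁺] + K1K2/[H⁺]²) = 1/(1 + 10^+2.01 + 10^+0.99) = 0.008842
DIC = [CO2*]/α₀ = 1.519×10^-5 / 0.008842 = 1.718 mmol/kg
[CO3²⁻] = α₂·DIC; α₂ = 0.08640, so [CO3²⁻] = 0.08640 × 1.718 = 0.148 mmol/kg

[CO3²⁻] = 0.148 mmol/kg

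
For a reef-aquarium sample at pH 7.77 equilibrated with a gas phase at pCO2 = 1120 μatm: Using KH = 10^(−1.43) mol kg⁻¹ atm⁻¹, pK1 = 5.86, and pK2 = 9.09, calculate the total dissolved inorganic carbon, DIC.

[CO2*] = KH · pCO2 = 10^(−1.43) × 1120×10^-6 = 4.161×10^-5 mol/kg
α₀ = 1/(1 + K1/[H⁺] + K1K2/[H⁺]²) = 1/(1 + 10^+1.91 + 10^+0.59) = 0.01160
DIC = [CO2*]/α₀ = 4.161×10^-5 / 0.01160 = 3.59 mmol/kg

DIC = 3.59 mmol/kg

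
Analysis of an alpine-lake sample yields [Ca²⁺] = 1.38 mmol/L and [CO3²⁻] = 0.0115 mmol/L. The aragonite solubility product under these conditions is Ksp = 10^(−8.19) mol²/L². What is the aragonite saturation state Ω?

Ω = 2.46

Ksp = 10^(−8.19) = 6.457×10^-9
Ω = [Ca²⁺][CO3²⁻]/Ksp = (1.38×10^-3)(0.0115×10^-3) / 6.457×10^-9 = 2.46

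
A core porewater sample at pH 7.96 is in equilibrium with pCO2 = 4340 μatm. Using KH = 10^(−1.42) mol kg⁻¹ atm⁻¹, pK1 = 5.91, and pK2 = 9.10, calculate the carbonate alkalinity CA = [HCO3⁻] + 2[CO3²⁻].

CA = 21.2 mmol/kg

[CO2*] = KH · pCO2 = 10^(−1.42) × 4340×10^-6 = 1.650×10^-4 mol/kg
α₀ = 1/(1 + K1/[H⁺] + K1K2/[H⁺]²) = 1/(1 + 10^+2.05 + 10^+0.91) = 0.008242
DIC = [CO2*]/α₀ = 1.650×10^-4 / 0.008242 = 20.02 mmol/kg
CA = (α₁ + 2α₂)·DIC = (0.9248 + 2×0.06699) × 20.02 = 21.2 mmol/kg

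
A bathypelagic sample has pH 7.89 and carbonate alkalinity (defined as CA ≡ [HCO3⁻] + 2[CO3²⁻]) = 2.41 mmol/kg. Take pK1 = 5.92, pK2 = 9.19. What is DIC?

DIC = 2.32 mmol/kg

CA = [HCO3⁻] + 2[CO3²⁻] = (α₁ + 2α₂)·DIC
At pH 7.89: [H⁺]/K1 = 10^-1.97 = 0.010715, K2/[H⁺] = 10^-1.30 = 0.050119
α₁ = 1/(1 + 0.010715 + 0.050119) = 1/1.0608 = 0.9427; α₂ = α₁·K2/[H⁺] = 0.04724
α₁ + 2α₂ = 1.0371
DIC = CA / (α₁ + 2α₂) = 2.41 / 1.0371 = 2.32 mmol/kg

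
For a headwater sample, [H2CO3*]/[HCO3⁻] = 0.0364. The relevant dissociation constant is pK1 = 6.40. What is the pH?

From K1 = [H⁺][HCO3⁻]/[H2CO3*]:  pH = pK1 − log₁₀([H2CO3*]/[HCO3⁻])
log₁₀(0.0364) = -1.439
pH = 6.40 − (-1.439) = 7.84

pH = 7.84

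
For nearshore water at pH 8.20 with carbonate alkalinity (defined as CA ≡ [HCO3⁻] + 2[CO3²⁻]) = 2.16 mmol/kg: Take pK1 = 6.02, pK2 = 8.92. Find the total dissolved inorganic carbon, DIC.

CA = [HCO3⁻] + 2[CO3²⁻] = (α₁ + 2α₂)·DIC
At pH 8.20: [H⁺]/K1 = 10^-2.18 = 0.0066069, K2/[H⁺] = 10^-0.72 = 0.19055
α₁ = 1/(1 + 0.0066069 + 0.19055) = 1/1.1972 = 0.8353; α₂ = α₁·K2/[H⁺] = 0.1592
α₁ + 2α₂ = 1.1536
DIC = CA / (α₁ + 2α₂) = 2.16 / 1.1536 = 1.87 mmol/kg

DIC = 1.87 mmol/kg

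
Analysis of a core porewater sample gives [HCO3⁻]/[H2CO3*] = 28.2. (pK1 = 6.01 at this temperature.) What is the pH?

pH = 7.46

From K1 = [H⁺][HCO3⁻]/[H2CO3*]:  pH = pK1 + log₁₀([HCO3⁻]/[H2CO3*])
log₁₀(28.2) = +1.450
pH = 6.01 + (+1.450) = 7.46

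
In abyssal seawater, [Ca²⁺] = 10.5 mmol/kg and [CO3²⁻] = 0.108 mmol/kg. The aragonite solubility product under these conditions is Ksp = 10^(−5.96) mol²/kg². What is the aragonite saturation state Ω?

Ksp = 10^(−5.96) = 1.096×10^-6
Ω = [Ca²⁺][CO3²⁻]/Ksp = (10.5×10^-3)(0.108×10^-3) / 1.096×10^-6 = 1.03

Ω = 1.03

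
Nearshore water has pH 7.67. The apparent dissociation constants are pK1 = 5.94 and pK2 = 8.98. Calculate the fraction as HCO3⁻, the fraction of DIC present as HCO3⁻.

α₁ = 1 / (1 + [H⁺]/K1 + K2/[H⁺]) = 1 / (1 + 10^-1.73 + 10^-1.31)
   = 1 / (1 + 0.018621 + 0.048978) = 1/1.0676 = 0.9367

α₁ = 0.937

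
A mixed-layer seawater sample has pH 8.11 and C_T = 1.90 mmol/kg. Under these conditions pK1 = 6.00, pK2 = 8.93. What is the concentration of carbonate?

[CO3²⁻] = 0.248 mmol/kg

α₂ = 1 / (1 + [H⁺]/K2 + [H⁺]²/(K1K2)) = 1 / (1 + 10^+0.82 + 10^-1.29)
   = 1 / (1 + 6.6069 + 0.051286) = 1/7.6582 = 0.1306
[CO3²⁻] = α₂ × DIC = 0.1306 × 1.90 = 0.248 mmol/kg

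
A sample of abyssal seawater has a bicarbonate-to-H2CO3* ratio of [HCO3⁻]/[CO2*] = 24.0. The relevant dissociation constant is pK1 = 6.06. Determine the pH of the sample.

From K1 = [H⁺][HCO3⁻]/[CO2*]:  pH = pK1 + log₁₀([HCO3⁻]/[CO2*])
log₁₀(24.0) = +1.380
pH = 6.06 + (+1.380) = 7.44

pH = 7.44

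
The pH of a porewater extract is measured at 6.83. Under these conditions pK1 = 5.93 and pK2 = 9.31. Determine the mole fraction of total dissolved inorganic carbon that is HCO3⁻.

α₁ = 0.886

α₁ = 1 / (1 + [H⁺]/K1 + K2/[H⁺]) = 1 / (1 + 10^-0.90 + 10^-2.48)
   = 1 / (1 + 0.12589 + 0.0033113) = 1/1.1292 = 0.8856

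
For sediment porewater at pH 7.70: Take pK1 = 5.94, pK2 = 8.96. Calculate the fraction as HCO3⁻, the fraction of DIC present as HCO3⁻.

α₁ = 1 / (1 + [H⁺]/K1 + K2/[H⁺]) = 1 / (1 + 10^-1.76 + 10^-1.26)
   = 1 / (1 + 0.017378 + 0.054954) = 1/1.0723 = 0.9325

α₁ = 0.933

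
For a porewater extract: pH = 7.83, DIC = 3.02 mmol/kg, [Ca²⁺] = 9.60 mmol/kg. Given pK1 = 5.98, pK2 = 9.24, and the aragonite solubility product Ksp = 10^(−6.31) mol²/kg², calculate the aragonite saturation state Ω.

Ω = 2.19

α₂ = 1 / (1 + [H⁺]/K2 + [H⁺]²/(K1K2)) = 1 / (1 + 10^+1.41 + 10^-0.44)
   = 1 / (1 + 25.704 + 0.36308) = 1/27.067 = 0.03695
[CO3²⁻] = α₂ × DIC = 0.03695 × 3.02 = 0.1116 mmol/kg
Ksp = 10^(−6.31) = 4.898×10^-7
Ω = [Ca²⁺][CO3²⁻]/Ksp = (9.60×10^-3)(1.116×10^-4) / 4.898×10^-7 = 2.19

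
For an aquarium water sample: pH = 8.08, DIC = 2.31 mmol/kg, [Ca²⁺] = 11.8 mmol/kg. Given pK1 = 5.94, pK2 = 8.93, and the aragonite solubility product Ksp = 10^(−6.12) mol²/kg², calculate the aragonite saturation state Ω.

α₂ = 1 / (1 + [H⁺]/K2 + [H⁺]²/(K1K2)) = 1 / (1 + 10^+0.85 + 10^-1.29)
   = 1 / (1 + 7.0795 + 0.051286) = 1/8.1307 = 0.1230
[CO3²⁻] = α₂ × DIC = 0.1230 × 2.31 = 0.2841 mmol/kg
Ksp = 10^(−6.12) = 7.586×10^-7
Ω = [Ca²⁺][CO3²⁻]/Ksp = (11.8×10^-3)(2.841×10^-4) / 7.586×10^-7 = 4.42

Ω = 4.42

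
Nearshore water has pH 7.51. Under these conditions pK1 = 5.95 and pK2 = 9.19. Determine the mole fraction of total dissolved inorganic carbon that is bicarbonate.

α₁ = 0.954

α₁ = 1 / (1 + [H⁺]/K1 + K2/[H⁺]) = 1 / (1 + 10^-1.56 + 10^-1.68)
   = 1 / (1 + 0.027542 + 0.020893) = 1/1.0484 = 0.9538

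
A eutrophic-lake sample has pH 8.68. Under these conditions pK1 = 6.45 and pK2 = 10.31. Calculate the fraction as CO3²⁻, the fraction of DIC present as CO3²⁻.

α₂ = 1 / (1 + [H⁺]/K2 + [H⁺]²/(K1K2)) = 1 / (1 + 10^+1.63 + 10^-0.60)
   = 1 / (1 + 42.658 + 0.25119) = 1/43.909 = 0.02277

α₂ = 0.0228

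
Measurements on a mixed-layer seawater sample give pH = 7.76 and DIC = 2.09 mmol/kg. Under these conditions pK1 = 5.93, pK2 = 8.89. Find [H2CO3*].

α₀ = 1 / (1 + K1/[H⁺] + K1K2/[H⁺]²) = 1 / (1 + 10^+1.83 + 10^+0.70)
   = 1 / (1 + 67.608 + 5.0119) = 1/73.620 = 0.01358
[CO2*] = α₀ × DIC = 0.01358 × 2.09 = 0.0284 mmol/kg

[CO2*] = 0.0284 mmol/kg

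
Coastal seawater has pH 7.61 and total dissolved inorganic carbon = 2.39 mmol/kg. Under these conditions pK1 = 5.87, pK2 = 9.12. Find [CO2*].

α₀ = 1 / (1 + K1/[H⁺] + K1K2/[H⁺]²) = 1 / (1 + 10^+1.74 + 10^+0.23)
   = 1 / (1 + 54.954 + 1.6982) = 1/57.652 = 0.01735
[CO2*] = α₀ × DIC = 0.01735 × 2.39 = 0.0415 mmol/kg

[CO2*] = 0.0415 mmol/kg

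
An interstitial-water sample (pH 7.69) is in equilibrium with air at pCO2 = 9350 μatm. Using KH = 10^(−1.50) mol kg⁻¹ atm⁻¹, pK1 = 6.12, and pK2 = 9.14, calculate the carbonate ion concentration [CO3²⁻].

[CO3²⁻] = 0.390 mmol/kg

[CO2*] = KH · pCO2 = 10^(−1.50) × 9350×10^-6 = 2.957×10^-4 mol/kg
α₀ = 1/(1 + K1/[H⁺] + K1K2/[H⁺]²) = 1/(1 + 10^+1.57 + 10^+0.12) = 0.02533
DIC = [CO2*]/α₀ = 2.957×10^-4 / 0.02533 = 11.67 mmol/kg
[CO3²⁻] = α₂·DIC; α₂ = 0.03340, so [CO3²⁻] = 0.03340 × 11.67 = 0.390 mmol/kg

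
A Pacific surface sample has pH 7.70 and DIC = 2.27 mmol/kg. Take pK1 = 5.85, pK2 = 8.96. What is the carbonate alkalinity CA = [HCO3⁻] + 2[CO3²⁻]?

CA = 2.36 mmol/kg

CA = [HCO3⁻] + 2[CO3²⁻] = (α₁ + 2α₂)·DIC
At pH 7.70: [H⁺]/K1 = 10^-1.85 = 0.014125, K2/[H⁺] = 10^-1.26 = 0.054954
α₁ = 1/(1 + 0.014125 + 0.054954) = 1/1.0691 = 0.9354; α₂ = α₁·K2/[H⁺] = 0.05140
α₁ + 2α₂ = 1.0382
CA = 1.0382 × 2.27 = 2.36 mmol/kg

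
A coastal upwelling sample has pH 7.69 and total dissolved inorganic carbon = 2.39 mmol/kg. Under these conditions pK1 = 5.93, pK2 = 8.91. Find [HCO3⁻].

[HCO3⁻] = 2.22 mmol/kg

α₁ = 1 / (1 + [H⁺]/K1 + K2/[H⁺]) = 1 / (1 + 10^-1.76 + 10^-1.22)
   = 1 / (1 + 0.017378 + 0.060256) = 1/1.0776 = 0.9280
[HCO3⁻] = α₁ × DIC = 0.9280 × 2.39 = 2.22 mmol/kg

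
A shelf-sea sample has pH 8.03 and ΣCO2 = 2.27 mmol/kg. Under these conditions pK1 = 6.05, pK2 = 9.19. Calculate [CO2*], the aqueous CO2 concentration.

α₀ = 1 / (1 + K1/[H⁺] + K1K2/[H⁺]²) = 1 / (1 + 10^+1.98 + 10^+0.82)
   = 1 / (1 + 95.499 + 6.6069) = 1/103.11 = 0.009699
[CO2*] = α₀ × DIC = 0.009699 × 2.27 = 0.0220 mmol/kg

[CO2*] = 0.0220 mmol/kg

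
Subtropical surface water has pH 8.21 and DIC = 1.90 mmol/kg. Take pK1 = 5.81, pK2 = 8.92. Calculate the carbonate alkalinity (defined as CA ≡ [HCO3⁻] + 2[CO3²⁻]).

CA = 2.20 mmol/kg

CA = [HCO3⁻] + 2[CO3²⁻] = (α₁ + 2α₂)·DIC
At pH 8.21: [H⁺]/K1 = 10^-2.40 = 0.0039811, K2/[H⁺] = 10^-0.71 = 0.19498
α₁ = 1/(1 + 0.0039811 + 0.19498) = 1/1.1990 = 0.8341; α₂ = α₁·K2/[H⁺] = 0.1626
α₁ + 2α₂ = 1.1593
CA = 1.1593 × 1.90 = 2.20 mmol/kg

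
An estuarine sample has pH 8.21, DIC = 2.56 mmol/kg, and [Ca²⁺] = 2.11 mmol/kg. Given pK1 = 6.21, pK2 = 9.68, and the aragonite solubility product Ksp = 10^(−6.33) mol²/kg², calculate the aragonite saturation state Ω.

Ω = 0.375

α₂ = 1 / (1 + [H⁺]/K2 + [H⁺]²/(K1K2)) = 1 / (1 + 10^+1.47 + 10^-0.53)
   = 1 / (1 + 29.512 + 0.29512) = 1/30.807 = 0.03246
[CO3²⁻] = α₂ × DIC = 0.03246 × 2.56 = 0.08310 mmol/kg
Ksp = 10^(−6.33) = 4.677×10^-7
Ω = [Ca²⁺][CO3²⁻]/Ksp = (2.11×10^-3)(8.310×10^-5) / 4.677×10^-7 = 0.375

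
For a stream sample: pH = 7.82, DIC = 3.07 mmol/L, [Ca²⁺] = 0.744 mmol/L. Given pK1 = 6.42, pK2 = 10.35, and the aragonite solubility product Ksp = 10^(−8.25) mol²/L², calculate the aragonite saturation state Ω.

Ω = 1.15

α₂ = 1 / (1 + [H⁺]/K2 + [H⁺]²/(K1K2)) = 1 / (1 + 10^+2.53 + 10^+1.13)
   = 1 / (1 + 338.84 + 13.490) = 1/353.33 = 0.002830
[CO3²⁻] = α₂ × DIC = 0.002830 × 3.07 = 0.008689 mmol/L = 8.689 μmol/L
Ksp = 10^(−8.25) = 5.623×10^-9
Ω = [Ca²⁺][CO3²⁻]/Ksp = (0.744×10^-3)(8.689×10^-6) / 5.623×10^-9 = 1.15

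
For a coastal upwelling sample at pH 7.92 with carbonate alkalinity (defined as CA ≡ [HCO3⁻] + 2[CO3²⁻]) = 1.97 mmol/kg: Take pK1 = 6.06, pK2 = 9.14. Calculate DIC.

CA = [HCO3⁻] + 2[CO3²⁻] = (α₁ + 2α₂)·DIC
At pH 7.92: [H⁺]/K1 = 10^-1.86 = 0.013804, K2/[H⁺] = 10^-1.22 = 0.060256
α₁ = 1/(1 + 0.013804 + 0.060256) = 1/1.0741 = 0.9310; α₂ = α₁·K2/[H⁺] = 0.05610
α₁ + 2α₂ = 1.0432
DIC = CA / (α₁ + 2α₂) = 1.97 / 1.0432 = 1.89 mmol/kg

DIC = 1.89 mmol/kg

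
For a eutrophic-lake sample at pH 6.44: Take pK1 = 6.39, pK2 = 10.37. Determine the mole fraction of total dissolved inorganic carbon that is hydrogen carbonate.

α₁ = 1 / (1 + [H⁺]/K1 + K2/[H⁺]) = 1 / (1 + 10^-0.05 + 10^-3.93)
   = 1 / (1 + 0.89125 + 0.00011749) = 1/1.8914 = 0.5287

α₁ = 0.529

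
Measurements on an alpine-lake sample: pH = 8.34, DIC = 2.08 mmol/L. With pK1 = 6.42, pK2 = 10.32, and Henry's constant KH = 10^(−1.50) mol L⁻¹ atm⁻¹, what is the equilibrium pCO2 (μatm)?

α₀ = 1 / (1 + K1/[H⁺] + K1K2/[H⁺]²) = 1 / (1 + 10^+1.92 + 10^-0.06)
   = 1 / (1 + 83.176 + 0.87096) = 1/85.047 = 0.01176
[CO2*] = α₀ × DIC = 0.01176 × 2.08 = 0.02446 mmol/L
pCO2 = [CO2*]/KH = 2.446×10^-5 / 3.162×10^-2 = 773 μatm

pCO2 = 773 μatm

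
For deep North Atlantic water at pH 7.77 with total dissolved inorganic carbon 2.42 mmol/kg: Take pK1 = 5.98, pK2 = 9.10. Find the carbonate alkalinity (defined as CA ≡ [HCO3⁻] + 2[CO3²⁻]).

CA = [HCO3⁻] + 2[CO3²⁻] = (α₁ + 2α₂)·DIC
At pH 7.77: [H⁺]/K1 = 10^-1.79 = 0.016218, K2/[H⁺] = 10^-1.33 = 0.046774
α₁ = 1/(1 + 0.016218 + 0.046774) = 1/1.0630 = 0.9407; α₂ = α₁·K2/[H⁺] = 0.04400
α₁ + 2α₂ = 1.0287
CA = 1.0287 × 2.42 = 2.49 mmol/kg

CA = 2.49 mmol/kg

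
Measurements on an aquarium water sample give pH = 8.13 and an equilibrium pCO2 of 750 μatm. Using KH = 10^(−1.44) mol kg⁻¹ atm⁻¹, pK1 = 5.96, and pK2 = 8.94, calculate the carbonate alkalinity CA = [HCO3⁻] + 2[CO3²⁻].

[CO2*] = KH · pCO2 = 10^(−1.44) × 750×10^-6 = 2.723×10^-5 mol/kg
α₀ = 1/(1 + K1/[H⁺] + K1K2/[H⁺]²) = 1/(1 + 10^+2.17 + 10^+1.36) = 0.005820
DIC = [CO2*]/α₀ = 2.723×10^-5 / 0.005820 = 4.679 mmol/kg
CA = (α₁ + 2α₂)·DIC = (0.8609 + 2×0.1333) × 4.679 = 5.28 mmol/kg

CA = 5.28 mmol/kg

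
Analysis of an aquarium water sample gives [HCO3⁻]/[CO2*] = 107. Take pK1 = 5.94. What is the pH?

From K1 = [H⁺][HCO3⁻]/[CO2*]:  pH = pK1 + log₁₀([HCO3⁻]/[CO2*])
log₁₀(107) = +2.029
pH = 5.94 + (+2.029) = 7.97

pH = 7.97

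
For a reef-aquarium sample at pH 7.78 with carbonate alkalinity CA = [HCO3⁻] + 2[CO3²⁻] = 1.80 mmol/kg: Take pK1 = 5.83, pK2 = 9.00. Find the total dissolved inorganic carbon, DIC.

DIC = 1.72 mmol/kg

CA = [HCO3⁻] + 2[CO3²⁻] = (α₁ + 2α₂)·DIC
At pH 7.78: [H⁺]/K1 = 10^-1.95 = 0.011220, K2/[H⁺] = 10^-1.22 = 0.060256
α₁ = 1/(1 + 0.011220 + 0.060256) = 1/1.0715 = 0.9333; α₂ = α₁·K2/[H⁺] = 0.05624
α₁ + 2α₂ = 1.0458
DIC = CA / (α₁ + 2α₂) = 1.80 / 1.0458 = 1.72 mmol/kg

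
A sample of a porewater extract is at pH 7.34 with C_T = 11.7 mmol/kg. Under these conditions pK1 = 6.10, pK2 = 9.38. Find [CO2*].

α₀ = 1 / (1 + K1/[H⁺] + K1K2/[H⁺]²) = 1 / (1 + 10^+1.24 + 10^-0.80)
   = 1 / (1 + 17.378 + 0.15849) = 1/18.536 = 0.05395
[CO2*] = α₀ × DIC = 0.05395 × 11.7 = 0.631 mmol/kg

[CO2*] = 0.631 mmol/kg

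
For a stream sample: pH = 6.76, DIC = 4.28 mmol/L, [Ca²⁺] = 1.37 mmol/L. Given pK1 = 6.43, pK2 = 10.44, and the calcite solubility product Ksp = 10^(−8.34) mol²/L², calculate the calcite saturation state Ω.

α₂ = 1 / (1 + [H⁺]/K2 + [H⁺]²/(K1K2)) = 1 / (1 + 10^+3.68 + 10^+3.35)
   = 1 / (1 + 4786.3 + 2238.7) = 1/7026.0 = 0.0001423
[CO3²⁻] = α₂ × DIC = 0.0001423 × 4.28 = 0.0006092 mmol/L = 0.6092 μmol/L
Ksp = 10^(−8.34) = 4.571×10^-9
Ω = [Ca²⁺][CO3²⁻]/Ksp = (1.37×10^-3)(6.092×10^-7) / 4.571×10^-9 = 0.183

Ω = 0.183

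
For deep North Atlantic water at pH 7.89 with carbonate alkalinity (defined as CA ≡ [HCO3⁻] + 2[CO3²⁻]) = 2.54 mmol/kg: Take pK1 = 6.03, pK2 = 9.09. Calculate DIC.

CA = [HCO3⁻] + 2[CO3²⁻] = (α₁ + 2α₂)·DIC
At pH 7.89: [H⁺]/K1 = 10^-1.86 = 0.013804, K2/[H⁺] = 10^-1.20 = 0.063096
α₁ = 1/(1 + 0.013804 + 0.063096) = 1/1.0769 = 0.9286; α₂ = α₁·K2/[H⁺] = 0.05859
α₁ + 2α₂ = 1.0458
DIC = CA / (α₁ + 2α₂) = 2.54 / 1.0458 = 2.43 mmol/kg

DIC = 2.43 mmol/kg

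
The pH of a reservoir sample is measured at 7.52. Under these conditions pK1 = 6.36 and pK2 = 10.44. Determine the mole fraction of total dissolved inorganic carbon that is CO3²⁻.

α₂ = 1 / (1 + [H⁺]/K2 + [H⁺]²/(K1K2)) = 1 / (1 + 10^+2.92 + 10^+1.76)
   = 1 / (1 + 831.76 + 57.544) = 1/890.31 = 0.001123

α₂ = 0.00112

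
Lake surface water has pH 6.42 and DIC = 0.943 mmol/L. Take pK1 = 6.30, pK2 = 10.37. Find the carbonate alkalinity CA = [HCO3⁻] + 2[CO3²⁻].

CA = [HCO3⁻] + 2[CO3²⁻] = (α₁ + 2α₂)·DIC
At pH 6.42: [H⁺]/K1 = 10^-0.12 = 0.75858, K2/[H⁺] = 10^-3.95 = 0.00011220
α₁ = 1/(1 + 0.75858 + 0.00011220) = 1/1.7587 = 0.5686; α₂ = α₁·K2/[H⁺] = 6.380×10^-5
α₁ + 2α₂ = 0.5687
CA = 0.5687 × 0.943 = 0.536 mmol/L

CA = 0.536 mmol/L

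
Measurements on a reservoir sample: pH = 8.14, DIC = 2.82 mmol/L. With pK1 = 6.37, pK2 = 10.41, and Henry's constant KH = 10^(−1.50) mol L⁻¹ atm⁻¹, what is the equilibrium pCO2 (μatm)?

α₀ = 1 / (1 + K1/[H⁺] + K1K2/[H⁺]²) = 1 / (1 + 10^+1.77 + 10^-0.50)
   = 1 / (1 + 58.884 + 0.31623) = 1/60.201 = 0.01661
[CO2*] = α₀ × DIC = 0.01661 × 2.82 = 0.04684 mmol/L
pCO2 = [CO2*]/KH = 4.684×10^-5 / 3.162×10^-2 = 1480 μatm

pCO2 = 1480 μatm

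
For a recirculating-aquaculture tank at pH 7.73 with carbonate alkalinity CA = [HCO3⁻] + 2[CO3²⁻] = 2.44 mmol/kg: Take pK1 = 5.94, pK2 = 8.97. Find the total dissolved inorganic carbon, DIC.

DIC = 2.35 mmol/kg

CA = [HCO3⁻] + 2[CO3²⁻] = (α₁ + 2α₂)·DIC
At pH 7.73: [H⁺]/K1 = 10^-1.79 = 0.016218, K2/[H⁺] = 10^-1.24 = 0.057544
α₁ = 1/(1 + 0.016218 + 0.057544) = 1/1.0738 = 0.9313; α₂ = α₁·K2/[H⁺] = 0.05359
α₁ + 2α₂ = 1.0385
DIC = CA / (α₁ + 2α₂) = 2.44 / 1.0385 = 2.35 mmol/kg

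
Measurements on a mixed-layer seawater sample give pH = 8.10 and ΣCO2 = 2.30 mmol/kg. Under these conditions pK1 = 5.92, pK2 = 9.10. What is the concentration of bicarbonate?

[HCO3⁻] = 2.08 mmol/kg

α₁ = 1 / (1 + [H⁺]/K1 + K2/[H⁺]) = 1 / (1 + 10^-2.18 + 10^-1.00)
   = 1 / (1 + 0.0066069 + 0.10000) = 1/1.1066 = 0.9037
[HCO3⁻] = α₁ × DIC = 0.9037 × 2.30 = 2.08 mmol/kg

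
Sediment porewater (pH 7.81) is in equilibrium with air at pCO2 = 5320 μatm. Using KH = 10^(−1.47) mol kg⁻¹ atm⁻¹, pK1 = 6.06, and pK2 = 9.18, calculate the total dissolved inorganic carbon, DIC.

[CO2*] = KH · pCO2 = 10^(−1.47) × 5320×10^-6 = 1.803×10^-4 mol/kg
α₀ = 1/(1 + K1/[H⁺] + K1K2/[H⁺]²) = 1/(1 + 10^+1.75 + 10^+0.38) = 0.01677
DIC = [CO2*]/α₀ = 1.803×10^-4 / 0.01677 = 10.7 mmol/kg

DIC = 10.7 mmol/kg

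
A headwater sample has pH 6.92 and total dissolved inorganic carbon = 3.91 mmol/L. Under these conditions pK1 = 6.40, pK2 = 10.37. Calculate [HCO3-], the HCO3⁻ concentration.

α₁ = 1 / (1 + [H⁺]/K1 + K2/[H⁺]) = 1 / (1 + 10^-0.52 + 10^-3.45)
   = 1 / (1 + 0.30200 + 0.00035481) = 1/1.3023 = 0.7678
[HCO3⁻] = α₁ × DIC = 0.7678 × 3.91 = 3.00 mmol/L

[HCO3⁻] = 3.00 mmol/L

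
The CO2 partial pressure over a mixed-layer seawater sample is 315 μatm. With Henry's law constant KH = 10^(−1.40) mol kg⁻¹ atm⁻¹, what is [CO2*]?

[CO2*] = 12.5 μmol/kg

KH = 10^(−1.40) = 3.981×10^-2 mol kg⁻¹ atm⁻¹
[CO2*] = KH · pCO2 = 3.981×10^-2 × 315×10^-6 atm = 1.25×10^-5 mol/kg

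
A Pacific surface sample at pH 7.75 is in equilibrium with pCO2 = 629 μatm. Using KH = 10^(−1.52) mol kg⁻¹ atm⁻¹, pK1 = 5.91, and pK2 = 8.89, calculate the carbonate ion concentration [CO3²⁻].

[CO2*] = KH · pCO2 = 10^(−1.52) × 629×10^-6 = 1.900×10^-5 mol/kg
α₀ = 1/(1 + K1/[H⁺] + K1K2/[H⁺]²) = 1/(1 + 10^+1.84 + 10^+0.70) = 0.01330
DIC = [CO2*]/α₀ = 1.900×10^-5 / 0.01330 = 1.428 mmol/kg
[CO3²⁻] = α₂·DIC; α₂ = 0.06665, so [CO3²⁻] = 0.06665 × 1.428 = 0.0952 mmol/kg

[CO3²⁻] = 0.0952 mmol/kg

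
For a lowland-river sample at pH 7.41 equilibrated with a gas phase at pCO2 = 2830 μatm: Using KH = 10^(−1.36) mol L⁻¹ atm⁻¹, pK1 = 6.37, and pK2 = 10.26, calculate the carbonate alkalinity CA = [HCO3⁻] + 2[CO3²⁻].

CA = 1.36 mmol/L

[CO2*] = KH · pCO2 = 10^(−1.36) × 2830×10^-6 = 1.235×10^-4 mol/L
α₀ = 1/(1 + K1/[H⁺] + K1K2/[H⁺]²) = 1/(1 + 10^+1.04 + 10^-1.81) = 0.08347
DIC = [CO2*]/α₀ = 1.235×10^-4 / 0.08347 = 1.480 mmol/L
CA = (α₁ + 2α₂)·DIC = (0.9152 + 2×0.001293) × 1.480 = 1.36 mmol/L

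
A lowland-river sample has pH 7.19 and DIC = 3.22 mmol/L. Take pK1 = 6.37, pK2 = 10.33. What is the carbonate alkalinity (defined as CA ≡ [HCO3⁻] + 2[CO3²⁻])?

CA = [HCO3⁻] + 2[CO3²⁻] = (α₁ + 2α₂)·DIC
At pH 7.19: [H⁺]/K1 = 10^-0.82 = 0.15136, K2/[H⁺] = 10^-3.14 = 0.00072444
α₁ = 1/(1 + 0.15136 + 0.00072444) = 1/1.1521 = 0.8680; α₂ = α₁·K2/[H⁺] = 0.0006288
α₁ + 2α₂ = 0.8693
CA = 0.8693 × 3.22 = 2.80 mmol/L

CA = 2.80 mmol/L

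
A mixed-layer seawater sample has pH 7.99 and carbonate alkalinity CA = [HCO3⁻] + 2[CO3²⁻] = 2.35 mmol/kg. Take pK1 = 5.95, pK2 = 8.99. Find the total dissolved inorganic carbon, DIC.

DIC = 2.17 mmol/kg

CA = [HCO3⁻] + 2[CO3²⁻] = (α₁ + 2α₂)·DIC
At pH 7.99: [H⁺]/K1 = 10^-2.04 = 0.0091201, K2/[H⁺] = 10^-1.00 = 0.10000
α₁ = 1/(1 + 0.0091201 + 0.10000) = 1/1.1091 = 0.9016; α₂ = α₁·K2/[H⁺] = 0.09016
α₁ + 2α₂ = 1.0819
DIC = CA / (α₁ + 2α₂) = 2.35 / 1.0819 = 2.17 mmol/kg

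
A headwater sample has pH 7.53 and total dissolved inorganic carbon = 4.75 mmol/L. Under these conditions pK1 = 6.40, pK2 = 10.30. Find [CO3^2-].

[CO3²⁻] = 7.50 μmol/L

α₂ = 1 / (1 + [H⁺]/K2 + [H⁺]²/(K1K2)) = 1 / (1 + 10^+2.77 + 10^+1.64)
   = 1 / (1 + 588.84 + 43.652) = 1/633.50 = 0.001579
[CO3²⁻] = α₂ × DIC = 0.001579 × 4.75 = 0.00750 mmol/L = 7.50 μmol/L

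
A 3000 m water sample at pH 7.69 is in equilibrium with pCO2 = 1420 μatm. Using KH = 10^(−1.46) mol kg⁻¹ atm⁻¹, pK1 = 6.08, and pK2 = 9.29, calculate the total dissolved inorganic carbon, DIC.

[CO2*] = KH · pCO2 = 10^(−1.46) × 1420×10^-6 = 4.924×10^-5 mol/kg
α₀ = 1/(1 + K1/[H⁺] + K1K2/[H⁺]²) = 1/(1 + 10^+1.61 + 10^+0.01) = 0.02339
DIC = [CO2*]/α₀ = 4.924×10^-5 / 0.02339 = 2.11 mmol/kg

DIC = 2.11 mmol/kg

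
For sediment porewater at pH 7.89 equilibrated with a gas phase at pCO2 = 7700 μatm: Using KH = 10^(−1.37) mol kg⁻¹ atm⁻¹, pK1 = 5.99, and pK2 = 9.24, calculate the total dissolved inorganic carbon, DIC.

DIC = 27.6 mmol/kg

[CO2*] = KH · pCO2 = 10^(−1.37) × 7700×10^-6 = 3.285×10^-4 mol/kg
α₀ = 1/(1 + K1/[H⁺] + K1K2/[H⁺]²) = 1/(1 + 10^+1.90 + 10^+0.55) = 0.01191
DIC = [CO2*]/α₀ = 3.285×10^-4 / 0.01191 = 27.6 mmol/kg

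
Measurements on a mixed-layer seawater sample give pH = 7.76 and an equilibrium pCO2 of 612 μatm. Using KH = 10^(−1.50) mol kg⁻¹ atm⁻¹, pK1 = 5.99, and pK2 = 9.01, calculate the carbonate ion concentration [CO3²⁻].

[CO3²⁻] = 0.0641 mmol/kg

[CO2*] = KH · pCO2 = 10^(−1.50) × 612×10^-6 = 1.935×10^-5 mol/kg
α₀ = 1/(1 + K1/[H⁺] + K1K2/[H⁺]²) = 1/(1 + 10^+1.77 + 10^+0.52) = 0.01582
DIC = [CO2*]/α₀ = 1.935×10^-5 / 0.01582 = 1.223 mmol/kg
[CO3²⁻] = α₂·DIC; α₂ = 0.05240, so [CO3²⁻] = 0.05240 × 1.223 = 0.0641 mmol/kg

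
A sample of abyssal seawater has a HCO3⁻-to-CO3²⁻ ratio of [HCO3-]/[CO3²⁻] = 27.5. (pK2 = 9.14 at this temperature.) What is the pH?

pH = 7.70

From K2 = [H⁺][CO3²⁻]/[HCO3-]:  pH = pK2 − log₁₀([HCO3-]/[CO3²⁻])
log₁₀(27.5) = +1.439
pH = 9.14 − (+1.439) = 7.70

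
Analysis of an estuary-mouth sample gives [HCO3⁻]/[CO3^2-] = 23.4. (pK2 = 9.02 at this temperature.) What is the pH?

From K2 = [H⁺][CO3^2-]/[HCO3⁻]:  pH = pK2 − log₁₀([HCO3⁻]/[CO3^2-])
log₁₀(23.4) = +1.369
pH = 9.02 − (+1.369) = 7.65

pH = 7.65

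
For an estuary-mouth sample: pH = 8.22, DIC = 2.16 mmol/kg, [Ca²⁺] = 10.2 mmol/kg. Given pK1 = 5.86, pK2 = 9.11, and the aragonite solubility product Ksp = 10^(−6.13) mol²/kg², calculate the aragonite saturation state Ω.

Ω = 3.38

α₂ = 1 / (1 + [H⁺]/K2 + [H⁺]²/(K1K2)) = 1 / (1 + 10^+0.89 + 10^-1.47)
   = 1 / (1 + 7.7625 + 0.033884) = 1/8.7964 = 0.1137
[CO3²⁻] = α₂ × DIC = 0.1137 × 2.16 = 0.2456 mmol/kg
Ksp = 10^(−6.13) = 7.413×10^-7
Ω = [Ca²⁺][CO3²⁻]/Ksp = (10.2×10^-3)(2.456×10^-4) / 7.413×10^-7 = 3.38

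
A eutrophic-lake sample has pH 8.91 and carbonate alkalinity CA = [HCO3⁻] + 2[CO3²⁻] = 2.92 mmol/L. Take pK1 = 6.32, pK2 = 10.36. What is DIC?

DIC = 2.83 mmol/L

CA = [HCO3⁻] + 2[CO3²⁻] = (α₁ + 2α₂)·DIC
At pH 8.91: [H⁺]/K1 = 10^-2.59 = 0.0025704, K2/[H⁺] = 10^-1.45 = 0.035481
α₁ = 1/(1 + 0.0025704 + 0.035481) = 1/1.0381 = 0.9633; α₂ = α₁·K2/[H⁺] = 0.03418
α₁ + 2α₂ = 1.0317
DIC = CA / (α₁ + 2α₂) = 2.92 / 1.0317 = 2.83 mmol/L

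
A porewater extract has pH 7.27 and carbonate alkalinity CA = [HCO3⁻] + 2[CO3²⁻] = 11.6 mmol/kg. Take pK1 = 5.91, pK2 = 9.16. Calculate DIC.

CA = [HCO3⁻] + 2[CO3²⁻] = (α₁ + 2α₂)·DIC
At pH 7.27: [H⁺]/K1 = 10^-1.36 = 0.043652, K2/[H⁺] = 10^-1.89 = 0.012882
α₁ = 1/(1 + 0.043652 + 0.012882) = 1/1.0565 = 0.9465; α₂ = α₁·K2/[H⁺] = 0.01219
α₁ + 2α₂ = 0.9709
DIC = CA / (α₁ + 2α₂) = 11.6 / 0.9709 = 11.9 mmol/kg

DIC = 11.9 mmol/kg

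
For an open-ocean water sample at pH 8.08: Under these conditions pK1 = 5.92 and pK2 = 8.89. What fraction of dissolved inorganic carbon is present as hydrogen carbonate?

α₁ = 1 / (1 + [H⁺]/K1 + K2/[H⁺]) = 1 / (1 + 10^-2.16 + 10^-0.81)
   = 1 / (1 + 0.0069183 + 0.15488) = 1/1.1618 = 0.8607

α₁ = 0.861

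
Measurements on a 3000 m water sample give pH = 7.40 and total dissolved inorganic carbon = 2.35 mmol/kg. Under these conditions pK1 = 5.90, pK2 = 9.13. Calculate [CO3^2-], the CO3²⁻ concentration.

α₂ = 1 / (1 + [H⁺]/K2 + [H⁺]²/(K1K2)) = 1 / (1 + 10^+1.73 + 10^+0.23)
   = 1 / (1 + 53.703 + 1.6982) = 1/56.401 = 0.01773
[CO3²⁻] = α₂ × DIC = 0.01773 × 2.35 = 0.0417 mmol/kg

[CO3²⁻] = 0.0417 mmol/kg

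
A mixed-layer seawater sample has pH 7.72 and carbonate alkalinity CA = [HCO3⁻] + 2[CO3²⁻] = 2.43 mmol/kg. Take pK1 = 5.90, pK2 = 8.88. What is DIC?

DIC = 2.31 mmol/kg

CA = [HCO3⁻] + 2[CO3²⁻] = (α₁ + 2α₂)·DIC
At pH 7.72: [H⁺]/K1 = 10^-1.82 = 0.015136, K2/[H⁺] = 10^-1.16 = 0.069183
α₁ = 1/(1 + 0.015136 + 0.069183) = 1/1.0843 = 0.9222; α₂ = α₁·K2/[H⁺] = 0.06380
α₁ + 2α₂ = 1.0498
DIC = CA / (α₁ + 2α₂) = 2.43 / 1.0498 = 2.31 mmol/kg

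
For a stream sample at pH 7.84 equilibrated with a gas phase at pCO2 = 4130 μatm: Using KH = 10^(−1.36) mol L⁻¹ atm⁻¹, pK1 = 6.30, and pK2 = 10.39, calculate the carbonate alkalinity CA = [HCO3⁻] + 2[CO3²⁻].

CA = 6.29 mmol/L

[CO2*] = KH · pCO2 = 10^(−1.36) × 4130×10^-6 = 1.803×10^-4 mol/L
α₀ = 1/(1 + K1/[H⁺] + K1K2/[H⁺]²) = 1/(1 + 10^+1.54 + 10^-1.01) = 0.02796
DIC = [CO2*]/α₀ = 1.803×10^-4 / 0.02796 = 6.449 mmol/L
CA = (α₁ + 2α₂)·DIC = (0.9693 + 2×0.002732) × 6.449 = 6.29 mmol/L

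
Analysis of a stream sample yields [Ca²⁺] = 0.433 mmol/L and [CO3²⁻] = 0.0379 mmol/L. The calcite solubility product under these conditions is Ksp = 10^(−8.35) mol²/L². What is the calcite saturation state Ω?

Ksp = 10^(−8.35) = 4.467×10^-9
Ω = [Ca²⁺][CO3²⁻]/Ksp = (0.433×10^-3)(0.0379×10^-3) / 4.467×10^-9 = 3.67

Ω = 3.67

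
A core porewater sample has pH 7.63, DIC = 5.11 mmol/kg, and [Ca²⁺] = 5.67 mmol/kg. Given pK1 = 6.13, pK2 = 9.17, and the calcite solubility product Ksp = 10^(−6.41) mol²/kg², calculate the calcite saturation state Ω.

Ω = 2.03

α₂ = 1 / (1 + [H⁺]/K2 + [H⁺]²/(K1K2)) = 1 / (1 + 10^+1.54 + 10^+0.04)
   = 1 / (1 + 34.674 + 1.0965) = 1/36.770 = 0.02720
[CO3²⁻] = α₂ × DIC = 0.02720 × 5.11 = 0.1390 mmol/kg
Ksp = 10^(−6.41) = 3.890×10^-7
Ω = [Ca²⁺][CO3²⁻]/Ksp = (5.67×10^-3)(1.390×10^-4) / 3.890×10^-7 = 2.03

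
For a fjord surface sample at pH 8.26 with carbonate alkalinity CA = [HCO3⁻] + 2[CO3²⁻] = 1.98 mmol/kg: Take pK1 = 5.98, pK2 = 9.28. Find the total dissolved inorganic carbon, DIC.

CA = [HCO3⁻] + 2[CO3²⁻] = (α₁ + 2α₂)·DIC
At pH 8.26: [H⁺]/K1 = 10^-2.28 = 0.0052481, K2/[H⁺] = 10^-1.02 = 0.095499
α₁ = 1/(1 + 0.0052481 + 0.095499) = 1/1.1007 = 0.9085; α₂ = α₁·K2/[H⁺] = 0.08676
α₁ + 2α₂ = 1.0820
DIC = CA / (α₁ + 2α₂) = 1.98 / 1.0820 = 1.83 mmol/kg

DIC = 1.83 mmol/kg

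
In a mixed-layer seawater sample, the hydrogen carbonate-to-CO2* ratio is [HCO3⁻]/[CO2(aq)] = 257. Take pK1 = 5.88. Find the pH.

From K1 = [H⁺][HCO3⁻]/[CO2(aq)]:  pH = pK1 + log₁₀([HCO3⁻]/[CO2(aq)])
log₁₀(257) = +2.410
pH = 5.88 + (+2.410) = 8.29

pH = 8.29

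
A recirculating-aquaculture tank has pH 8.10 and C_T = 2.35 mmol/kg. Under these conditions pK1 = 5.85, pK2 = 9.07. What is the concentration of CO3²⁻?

[CO3²⁻] = 0.226 mmol/kg

α₂ = 1 / (1 + [H⁺]/K2 + [H⁺]²/(K1K2)) = 1 / (1 + 10^+0.97 + 10^-1.28)
   = 1 / (1 + 9.3325 + 0.052481) = 1/10.385 = 0.09629
[CO3²⁻] = α₂ × DIC = 0.09629 × 2.35 = 0.226 mmol/kg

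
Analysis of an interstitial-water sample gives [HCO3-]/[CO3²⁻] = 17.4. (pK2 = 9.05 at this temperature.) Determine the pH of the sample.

pH = 7.81

From K2 = [H⁺][CO3²⁻]/[HCO3-]:  pH = pK2 − log₁₀([HCO3-]/[CO3²⁻])
log₁₀(17.4) = +1.241
pH = 9.05 − (+1.241) = 7.81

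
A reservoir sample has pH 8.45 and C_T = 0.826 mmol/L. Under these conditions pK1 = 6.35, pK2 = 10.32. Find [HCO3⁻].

[HCO3⁻] = 0.809 mmol/L

α₁ = 1 / (1 + [H⁺]/K1 + K2/[H⁺]) = 1 / (1 + 10^-2.10 + 10^-1.87)
   = 1 / (1 + 0.0079433 + 0.013490) = 1/1.0214 = 0.9790
[HCO3⁻] = α₁ × DIC = 0.9790 × 0.826 = 0.809 mmol/L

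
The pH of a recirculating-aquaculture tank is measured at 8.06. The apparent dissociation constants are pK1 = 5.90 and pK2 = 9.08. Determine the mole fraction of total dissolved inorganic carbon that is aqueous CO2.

α₀ = 1 / (1 + K1/[H⁺] + K1K2/[H⁺]²) = 1 / (1 + 10^+2.16 + 10^+1.14)
   = 1 / (1 + 144.54 + 13.804) = 1/159.35 = 0.006276

α₀ = 0.00628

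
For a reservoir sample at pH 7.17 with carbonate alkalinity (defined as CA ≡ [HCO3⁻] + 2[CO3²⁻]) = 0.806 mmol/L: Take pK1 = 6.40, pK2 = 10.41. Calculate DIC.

DIC = 0.942 mmol/L

CA = [HCO3⁻] + 2[CO3²⁻] = (α₁ + 2α₂)·DIC
At pH 7.17: [H⁺]/K1 = 10^-0.77 = 0.16982, K2/[H⁺] = 10^-3.24 = 0.00057544
α₁ = 1/(1 + 0.16982 + 0.00057544) = 1/1.1704 = 0.8544; α₂ = α₁·K2/[H⁺] = 0.0004917
α₁ + 2α₂ = 0.8554
DIC = CA / (α₁ + 2α₂) = 0.806 / 0.8554 = 0.942 mmol/L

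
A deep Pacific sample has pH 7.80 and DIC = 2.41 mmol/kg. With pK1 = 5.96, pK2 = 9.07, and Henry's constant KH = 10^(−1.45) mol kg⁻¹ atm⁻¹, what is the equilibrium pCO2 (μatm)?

α₀ = 1 / (1 + K1/[H⁺] + K1K2/[H⁺]²) = 1 / (1 + 10^+1.84 + 10^+0.57)
   = 1 / (1 + 69.183 + 3.7154) = 1/73.898 = 0.01353
[CO2*] = α₀ × DIC = 0.01353 × 2.41 = 0.03261 mmol/kg
pCO2 = [CO2*]/KH = 3.261×10^-5 / 3.548×10^-2 = 919 μatm

pCO2 = 919 μatm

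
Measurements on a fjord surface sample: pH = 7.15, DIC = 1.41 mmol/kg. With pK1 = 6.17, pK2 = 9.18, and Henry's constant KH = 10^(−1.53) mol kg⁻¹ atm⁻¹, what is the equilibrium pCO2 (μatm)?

α₀ = 1 / (1 + K1/[H⁺] + K1K2/[H⁺]²) = 1 / (1 + 10^+0.98 + 10^-1.05)
   = 1 / (1 + 9.5499 + 0.089125) = 1/10.639 = 0.09399
[CO2*] = α₀ × DIC = 0.09399 × 1.41 = 0.1325 mmol/kg
pCO2 = [CO2*]/KH = 1.325×10^-4 / 2.951×10^-2 = 4490 μatm

pCO2 = 4490 μatm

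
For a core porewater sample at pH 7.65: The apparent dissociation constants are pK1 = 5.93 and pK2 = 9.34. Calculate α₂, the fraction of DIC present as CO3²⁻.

α₂ = 1 / (1 + [H⁺]/K2 + [H⁺]²/(K1K2)) = 1 / (1 + 10^+1.69 + 10^-0.03)
   = 1 / (1 + 48.978 + 0.93325) = 1/50.911 = 0.01964

α₂ = 0.0196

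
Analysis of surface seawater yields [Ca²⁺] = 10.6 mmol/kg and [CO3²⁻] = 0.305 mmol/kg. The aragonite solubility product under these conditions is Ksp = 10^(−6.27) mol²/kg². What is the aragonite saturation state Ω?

Ksp = 10^(−6.27) = 5.370×10^-7
Ω = [Ca²⁺][CO3²⁻]/Ksp = (10.6×10^-3)(0.305×10^-3) / 5.370×10^-7 = 6.02

Ω = 6.02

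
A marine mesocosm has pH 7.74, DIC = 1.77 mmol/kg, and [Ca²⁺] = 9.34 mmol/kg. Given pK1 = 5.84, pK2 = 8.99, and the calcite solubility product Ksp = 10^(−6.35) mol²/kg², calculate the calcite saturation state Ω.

Ω = 1.95

α₂ = 1 / (1 + [H⁺]/K2 + [H⁺]²/(K1K2)) = 1 / (1 + 10^+1.25 + 10^-0.65)
   = 1 / (1 + 17.783 + 0.22387) = 1/19.007 = 0.05261
[CO3²⁻] = α₂ × DIC = 0.05261 × 1.77 = 0.09313 mmol/kg
Ksp = 10^(−6.35) = 4.467×10^-7
Ω = [Ca²⁺][CO3²⁻]/Ksp = (9.34×10^-3)(9.313×10^-5) / 4.467×10^-7 = 1.95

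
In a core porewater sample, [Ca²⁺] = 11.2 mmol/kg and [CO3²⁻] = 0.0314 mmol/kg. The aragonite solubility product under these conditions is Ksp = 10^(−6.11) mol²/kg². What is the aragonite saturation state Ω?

Ksp = 10^(−6.11) = 7.762×10^-7
Ω = [Ca²⁺][CO3²⁻]/Ksp = (11.2×10^-3)(0.0314×10^-3) / 7.762×10^-7 = 0.453

Ω = 0.453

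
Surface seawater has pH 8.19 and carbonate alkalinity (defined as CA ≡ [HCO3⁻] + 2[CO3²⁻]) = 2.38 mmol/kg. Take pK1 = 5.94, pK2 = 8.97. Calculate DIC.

CA = [HCO3⁻] + 2[CO3²⁻] = (α₁ + 2α₂)·DIC
At pH 8.19: [H⁺]/K1 = 10^-2.25 = 0.0056234, K2/[H⁺] = 10^-0.78 = 0.16596
α₁ = 1/(1 + 0.0056234 + 0.16596) = 1/1.1716 = 0.8535; α₂ = α₁·K2/[H⁺] = 0.1417
α₁ + 2α₂ = 1.1369
DIC = CA / (α₁ + 2α₂) = 2.38 / 1.1369 = 2.09 mmol/kg

DIC = 2.09 mmol/kg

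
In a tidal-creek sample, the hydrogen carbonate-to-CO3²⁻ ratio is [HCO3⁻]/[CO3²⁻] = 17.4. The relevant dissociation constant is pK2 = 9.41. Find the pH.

pH = 8.17

From K2 = [H⁺][CO3²⁻]/[HCO3⁻]:  pH = pK2 − log₁₀([HCO3⁻]/[CO3²⁻])
log₁₀(17.4) = +1.241
pH = 9.41 − (+1.241) = 8.17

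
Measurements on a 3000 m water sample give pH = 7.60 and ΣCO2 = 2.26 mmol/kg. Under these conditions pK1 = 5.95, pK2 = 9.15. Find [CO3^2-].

[CO3²⁻] = 0.0606 mmol/kg

α₂ = 1 / (1 + [H⁺]/K2 + [H⁺]²/(K1K2)) = 1 / (1 + 10^+1.55 + 10^-0.10)
   = 1 / (1 + 35.481 + 0.79433) = 1/37.276 = 0.02683
[CO3²⁻] = α₂ × DIC = 0.02683 × 2.26 = 0.0606 mmol/kg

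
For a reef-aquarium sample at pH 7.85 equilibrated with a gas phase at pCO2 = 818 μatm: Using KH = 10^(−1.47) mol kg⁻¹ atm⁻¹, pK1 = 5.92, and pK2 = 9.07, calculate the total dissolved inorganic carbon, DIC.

DIC = 2.53 mmol/kg

[CO2*] = KH · pCO2 = 10^(−1.47) × 818×10^-6 = 2.772×10^-5 mol/kg
α₀ = 1/(1 + K1/[H⁺] + K1K2/[H⁺]²) = 1/(1 + 10^+1.93 + 10^+0.71) = 0.01096
DIC = [CO2*]/α₀ = 2.772×10^-5 / 0.01096 = 2.53 mmol/kg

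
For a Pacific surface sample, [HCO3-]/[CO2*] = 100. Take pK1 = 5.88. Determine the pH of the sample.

From K1 = [H⁺][HCO3-]/[CO2*]:  pH = pK1 + log₁₀([HCO3-]/[CO2*])
log₁₀(100) = +2.000
pH = 5.88 + (+2.000) = 7.88

pH = 7.88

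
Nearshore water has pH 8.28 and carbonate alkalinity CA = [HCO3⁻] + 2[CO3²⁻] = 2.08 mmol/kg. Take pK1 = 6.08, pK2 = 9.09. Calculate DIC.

DIC = 1.84 mmol/kg

CA = [HCO3⁻] + 2[CO3²⁻] = (α₁ + 2α₂)·DIC
At pH 8.28: [H⁺]/K1 = 10^-2.20 = 0.0063096, K2/[H⁺] = 10^-0.81 = 0.15488
α₁ = 1/(1 + 0.0063096 + 0.15488) = 1/1.1612 = 0.8612; α₂ = α₁·K2/[H⁺] = 0.1334
α₁ + 2α₂ = 1.1279
DIC = CA / (α₁ + 2α₂) = 2.08 / 1.1279 = 1.84 mmol/kg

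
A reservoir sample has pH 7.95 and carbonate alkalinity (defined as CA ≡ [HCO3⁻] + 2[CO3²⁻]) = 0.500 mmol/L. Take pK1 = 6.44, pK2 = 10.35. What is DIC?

CA = [HCO3⁻] + 2[CO3²⁻] = (α₁ + 2α₂)·DIC
At pH 7.95: [H⁺]/K1 = 10^-1.51 = 0.030903, K2/[H⁺] = 10^-2.40 = 0.0039811
α₁ = 1/(1 + 0.030903 + 0.0039811) = 1/1.0349 = 0.9663; α₂ = α₁·K2/[H⁺] = 0.003847
α₁ + 2α₂ = 0.9740
DIC = CA / (α₁ + 2α₂) = 0.500 / 0.9740 = 0.513 mmol/L

DIC = 0.513 mmol/L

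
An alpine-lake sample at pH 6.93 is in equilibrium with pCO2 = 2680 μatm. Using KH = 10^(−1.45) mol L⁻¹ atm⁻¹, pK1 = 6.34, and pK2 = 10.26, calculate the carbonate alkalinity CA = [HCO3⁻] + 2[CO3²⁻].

[CO2*] = KH · pCO2 = 10^(−1.45) × 2680×10^-6 = 9.509×10^-5 mol/L
α₀ = 1/(1 + K1/[H⁺] + K1K2/[H⁺]²) = 1/(1 + 10^+0.59 + 10^-2.74) = 0.2044
DIC = [CO2*]/α₀ = 9.509×10^-5 / 0.2044 = 0.4652 mmol/L
CA = (α₁ + 2α₂)·DIC = (0.7952 + 2×0.0003720) × 0.4652 = 0.370 mmol/L

CA = 0.370 mmol/L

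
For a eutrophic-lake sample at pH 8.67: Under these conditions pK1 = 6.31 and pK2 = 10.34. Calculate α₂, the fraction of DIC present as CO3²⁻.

α₂ = 1 / (1 + [H⁺]/K2 + [H⁺]²/(K1K2)) = 1 / (1 + 10^+1.67 + 10^-0.69)
   = 1 / (1 + 46.774 + 0.20417) = 1/47.978 = 0.02084

α₂ = 0.0208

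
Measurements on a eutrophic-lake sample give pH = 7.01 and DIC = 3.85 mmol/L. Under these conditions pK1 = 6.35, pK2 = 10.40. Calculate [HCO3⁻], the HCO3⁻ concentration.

[HCO3⁻] = 3.16 mmol/L

α₁ = 1 / (1 + [H⁺]/K1 + K2/[H⁺]) = 1 / (1 + 10^-0.66 + 10^-3.39)
   = 1 / (1 + 0.21878 + 0.00040738) = 1/1.2192 = 0.8202
[HCO3⁻] = α₁ × DIC = 0.8202 × 3.85 = 3.16 mmol/L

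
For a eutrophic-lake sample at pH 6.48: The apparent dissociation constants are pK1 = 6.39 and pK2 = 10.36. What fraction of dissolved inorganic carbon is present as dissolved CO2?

α₀ = 1 / (1 + K1/[H⁺] + K1K2/[H⁺]²) = 1 / (1 + 10^+0.09 + 10^-3.79)
   = 1 / (1 + 1.2303 + 0.00016218) = 1/2.2304 = 0.4483

α₀ = 0.448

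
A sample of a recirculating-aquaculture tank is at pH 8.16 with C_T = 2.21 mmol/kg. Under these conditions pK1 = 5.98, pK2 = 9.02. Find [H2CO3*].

α₀ = 1 / (1 + K1/[H⁺] + K1K2/[H⁺]²) = 1 / (1 + 10^+2.18 + 10^+1.32)
   = 1 / (1 + 151.36 + 20.893) = 1/173.25 = 0.005772
[CO2*] = α₀ × DIC = 0.005772 × 2.21 = 0.0128 mmol/kg = 12.8 μmol/kg

[CO2*] = 12.8 μmol/kg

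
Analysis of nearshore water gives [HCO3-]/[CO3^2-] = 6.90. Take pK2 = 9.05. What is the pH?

From K2 = [H⁺][CO3^2-]/[HCO3-]:  pH = pK2 − log₁₀([HCO3-]/[CO3^2-])
log₁₀(6.90) = +0.839
pH = 9.05 − (+0.839) = 8.21

pH = 8.21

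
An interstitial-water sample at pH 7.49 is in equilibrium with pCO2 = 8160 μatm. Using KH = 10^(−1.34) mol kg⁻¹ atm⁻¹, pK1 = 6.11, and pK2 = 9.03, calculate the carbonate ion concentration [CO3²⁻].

[CO2*] = KH · pCO2 = 10^(−1.34) × 8160×10^-6 = 3.730×10^-4 mol/kg
α₀ = 1/(1 + K1/[H⁺] + K1K2/[H⁺]²) = 1/(1 + 10^+1.38 + 10^-0.16) = 0.03894
DIC = [CO2*]/α₀ = 3.730×10^-4 / 0.03894 = 9.578 mmol/kg
[CO3²⁻] = α₂·DIC; α₂ = 0.02694, so [CO3²⁻] = 0.02694 × 9.578 = 0.258 mmol/kg

[CO3²⁻] = 0.258 mmol/kg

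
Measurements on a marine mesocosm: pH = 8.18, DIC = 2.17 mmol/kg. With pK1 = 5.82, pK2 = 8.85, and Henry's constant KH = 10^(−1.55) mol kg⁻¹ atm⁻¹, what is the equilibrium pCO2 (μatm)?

α₀ = 1 / (1 + K1/[H⁺] + K1K2/[H⁺]²) = 1 / (1 + 10^+2.36 + 10^+1.69)
   = 1 / (1 + 229.09 + 48.978) = 1/279.06 = 0.003583
[CO2*] = α₀ × DIC = 0.003583 × 2.17 = 0.007776 mmol/kg = 7.776 μmol/kg
pCO2 = [CO2*]/KH = 7.776×10^-6 / 2.818×10^-2 = 276 μatm

pCO2 = 276 μatm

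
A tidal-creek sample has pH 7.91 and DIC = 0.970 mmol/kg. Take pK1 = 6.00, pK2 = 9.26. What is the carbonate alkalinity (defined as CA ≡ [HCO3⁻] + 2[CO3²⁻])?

CA = 1.00 mmol/kg

CA = [HCO3⁻] + 2[CO3²⁻] = (α₁ + 2α₂)·DIC
At pH 7.91: [H⁺]/K1 = 10^-1.91 = 0.012303, K2/[H⁺] = 10^-1.35 = 0.044668
α₁ = 1/(1 + 0.012303 + 0.044668) = 1/1.0570 = 0.9461; α₂ = α₁·K2/[H⁺] = 0.04226
α₁ + 2α₂ = 1.0306
CA = 1.0306 × 0.970 = 1.00 mmol/kg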